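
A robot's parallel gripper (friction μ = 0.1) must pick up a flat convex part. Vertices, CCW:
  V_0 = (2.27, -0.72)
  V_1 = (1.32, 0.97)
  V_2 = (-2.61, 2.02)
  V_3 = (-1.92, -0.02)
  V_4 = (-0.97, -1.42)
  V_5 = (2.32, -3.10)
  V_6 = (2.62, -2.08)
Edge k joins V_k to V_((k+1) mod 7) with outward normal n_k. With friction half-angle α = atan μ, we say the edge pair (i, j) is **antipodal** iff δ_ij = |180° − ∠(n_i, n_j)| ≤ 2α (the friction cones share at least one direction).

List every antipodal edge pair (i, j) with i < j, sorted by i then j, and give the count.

count = 3; pairs: (0,2), (0,3), (2,6)

α = atan 0.1 = 5.71°;  2α = 11.42°
n_0 = (+0.8717, +0.4900)
n_1 = (+0.2581, +0.9661)
n_2 = (-0.9473, -0.3204)
n_3 = (-0.8275, -0.5615)
n_4 = (-0.4548, -0.8906)
n_5 = (+0.9594, -0.2822)
n_6 = (+0.9684, +0.2492)
  (0,1): δ = 134.30°  ·
  (0,2): δ = 10.65°  ✓
  (0,3): δ = 4.82°  ✓
  (0,4): δ = 33.61°  ·
  (0,5): δ = 134.27°  ·
  (0,6): δ = 165.09°  ·
  (1,2): δ = 56.35°  ·
  (1,3): δ = 40.88°  ·
  (1,4): δ = 12.09°  ·
  (1,5): δ = 88.57°  ·
  (1,6): δ = 119.39°  ·
  (2,3): δ = 164.53°  ·
  (2,4): δ = 135.74°  ·
  (2,5): δ = 35.08°  ·
  (2,6): δ = 4.26°  ✓
  (3,4): δ = 151.21°  ·
  (3,5): δ = 50.55°  ·
  (3,6): δ = 19.73°  ·
  (4,5): δ = 79.34°  ·
  (4,6): δ = 48.52°  ·
  (5,6): δ = 149.18°  ·
antipodal pairs: 3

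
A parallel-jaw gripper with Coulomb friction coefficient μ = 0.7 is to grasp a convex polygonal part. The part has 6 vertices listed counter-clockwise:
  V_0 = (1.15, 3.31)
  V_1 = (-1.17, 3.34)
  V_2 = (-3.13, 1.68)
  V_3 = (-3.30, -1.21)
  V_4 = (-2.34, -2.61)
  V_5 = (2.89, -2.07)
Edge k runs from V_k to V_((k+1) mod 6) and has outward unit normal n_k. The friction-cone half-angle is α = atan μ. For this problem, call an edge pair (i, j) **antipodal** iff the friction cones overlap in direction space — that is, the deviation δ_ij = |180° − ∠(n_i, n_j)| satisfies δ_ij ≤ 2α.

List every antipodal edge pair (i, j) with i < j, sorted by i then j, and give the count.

count = 6; pairs: (0,3), (0,4), (1,4), (1,5), (2,5), (3,5)

α = atan 0.7 = 34.99°;  2α = 69.98°
n_0 = (+0.0129, +0.9999)
n_1 = (-0.6463, +0.7631)
n_2 = (-0.9983, +0.0587)
n_3 = (-0.8247, -0.5655)
n_4 = (+0.1027, -0.9947)
n_5 = (+0.9515, +0.3077)
  (0,1): δ = 139.00°  ·
  (0,2): δ = 92.63°  ·
  (0,3): δ = 54.82°  ✓
  (0,4): δ = 6.64°  ✓
  (0,5): δ = 108.66°  ·
  (1,2): δ = 133.63°  ·
  (1,3): δ = 95.82°  ·
  (1,4): δ = 34.37°  ✓
  (1,5): δ = 67.66°  ✓
  (2,3): δ = 142.19°  ·
  (2,4): δ = 80.74°  ·
  (2,5): δ = 21.29°  ✓
  (3,4): δ = 118.54°  ·
  (3,5): δ = 16.52°  ✓
  (4,5): δ = 77.97°  ·
antipodal pairs: 6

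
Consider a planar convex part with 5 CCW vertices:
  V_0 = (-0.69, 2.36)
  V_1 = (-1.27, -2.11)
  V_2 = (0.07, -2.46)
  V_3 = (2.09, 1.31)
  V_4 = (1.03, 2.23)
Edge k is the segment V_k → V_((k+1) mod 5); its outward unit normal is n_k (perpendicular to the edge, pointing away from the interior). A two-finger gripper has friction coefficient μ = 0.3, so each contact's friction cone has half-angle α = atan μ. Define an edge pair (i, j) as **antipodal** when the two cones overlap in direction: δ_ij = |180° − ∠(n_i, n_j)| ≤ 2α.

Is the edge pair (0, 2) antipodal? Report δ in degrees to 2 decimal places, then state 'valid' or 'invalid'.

δ = 20.79°, valid

α = atan 0.3 = 16.70°;  2α = 33.40°
edge 0: e_0 = (-0.58, -4.47);  n_0 = (-0.9917, +0.1287)
edge 2: e_2 = (+2.02, +3.77);  n_2 = (+0.8814, -0.4723)
∠(n_0, n_2) = 159.21°
δ = |180° − 159.21°| = 20.79°
20.79° ≤ 2α = 33.40°  →  valid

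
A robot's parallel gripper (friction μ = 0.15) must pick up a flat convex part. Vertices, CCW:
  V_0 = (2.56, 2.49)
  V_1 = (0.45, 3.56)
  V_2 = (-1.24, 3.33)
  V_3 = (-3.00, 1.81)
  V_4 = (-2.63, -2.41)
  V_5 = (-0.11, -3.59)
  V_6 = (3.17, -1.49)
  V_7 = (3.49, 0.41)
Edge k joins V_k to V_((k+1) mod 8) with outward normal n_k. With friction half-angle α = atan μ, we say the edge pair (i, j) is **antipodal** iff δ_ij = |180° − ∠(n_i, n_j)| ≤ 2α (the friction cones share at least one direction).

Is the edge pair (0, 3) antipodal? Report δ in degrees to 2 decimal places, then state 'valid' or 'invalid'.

α = atan 0.15 = 8.53°;  2α = 17.06°
edge 0: e_0 = (-2.11, +1.07);  n_0 = (+0.4523, +0.8919)
edge 3: e_3 = (+0.37, -4.22);  n_3 = (-0.9962, -0.0873)
∠(n_0, n_3) = 121.90°
δ = |180° − 121.90°| = 58.10°
58.10° > 2α = 17.06°  →  invalid

δ = 58.10°, invalid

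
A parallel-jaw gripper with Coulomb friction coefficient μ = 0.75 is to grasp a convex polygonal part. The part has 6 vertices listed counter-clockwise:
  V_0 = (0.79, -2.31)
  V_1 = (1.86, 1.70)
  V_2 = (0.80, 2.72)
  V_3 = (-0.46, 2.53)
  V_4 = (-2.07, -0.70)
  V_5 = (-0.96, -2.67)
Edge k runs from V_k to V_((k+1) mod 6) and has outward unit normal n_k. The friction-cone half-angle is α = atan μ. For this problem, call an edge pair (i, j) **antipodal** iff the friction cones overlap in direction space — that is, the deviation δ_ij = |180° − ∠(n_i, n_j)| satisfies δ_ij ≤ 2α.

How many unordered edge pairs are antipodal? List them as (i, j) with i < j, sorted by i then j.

count = 9; pairs: (0,2), (0,3), (0,4), (1,3), (1,4), (1,5), (2,4), (2,5), (3,5)

α = atan 0.75 = 36.87°;  2α = 73.74°
n_0 = (+0.9662, -0.2578)
n_1 = (+0.6934, +0.7206)
n_2 = (-0.1491, +0.9888)
n_3 = (-0.8950, +0.4461)
n_4 = (-0.8712, -0.4909)
n_5 = (+0.2015, -0.9795)
  (0,1): δ = 118.96°  ·
  (0,2): δ = 66.48°  ✓
  (0,3): δ = 11.55°  ✓
  (0,4): δ = 44.34°  ✓
  (0,5): δ = 116.56°  ·
  (1,2): δ = 127.53°  ·
  (1,3): δ = 72.60°  ✓
  (1,4): δ = 16.70°  ✓
  (1,5): δ = 55.52°  ✓
  (2,3): δ = 125.07°  ·
  (2,4): δ = 69.18°  ✓
  (2,5): δ = 3.05°  ✓
  (3,4): δ = 124.11°  ·
  (3,5): δ = 51.88°  ✓
  (4,5): δ = 107.77°  ·
antipodal pairs: 9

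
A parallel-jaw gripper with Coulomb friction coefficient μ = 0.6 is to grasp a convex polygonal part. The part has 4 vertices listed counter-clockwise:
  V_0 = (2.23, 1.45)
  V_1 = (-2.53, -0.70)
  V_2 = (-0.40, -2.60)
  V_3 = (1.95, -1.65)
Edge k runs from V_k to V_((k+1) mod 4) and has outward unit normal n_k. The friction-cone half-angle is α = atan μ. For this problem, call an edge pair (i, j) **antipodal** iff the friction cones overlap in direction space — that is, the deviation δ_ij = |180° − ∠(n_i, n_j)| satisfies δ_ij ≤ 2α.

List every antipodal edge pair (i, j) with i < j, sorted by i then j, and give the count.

α = atan 0.6 = 30.96°;  2α = 61.93°
n_0 = (-0.4116, +0.9113)
n_1 = (-0.6657, -0.7462)
n_2 = (+0.3748, -0.9271)
n_3 = (+0.9959, -0.0900)
  (0,1): δ = 66.04°  ·
  (0,2): δ = 2.30°  ✓
  (0,3): δ = 60.53°  ✓
  (1,2): δ = 116.26°  ·
  (1,3): δ = 53.43°  ✓
  (2,3): δ = 117.17°  ·
antipodal pairs: 3

count = 3; pairs: (0,2), (0,3), (1,3)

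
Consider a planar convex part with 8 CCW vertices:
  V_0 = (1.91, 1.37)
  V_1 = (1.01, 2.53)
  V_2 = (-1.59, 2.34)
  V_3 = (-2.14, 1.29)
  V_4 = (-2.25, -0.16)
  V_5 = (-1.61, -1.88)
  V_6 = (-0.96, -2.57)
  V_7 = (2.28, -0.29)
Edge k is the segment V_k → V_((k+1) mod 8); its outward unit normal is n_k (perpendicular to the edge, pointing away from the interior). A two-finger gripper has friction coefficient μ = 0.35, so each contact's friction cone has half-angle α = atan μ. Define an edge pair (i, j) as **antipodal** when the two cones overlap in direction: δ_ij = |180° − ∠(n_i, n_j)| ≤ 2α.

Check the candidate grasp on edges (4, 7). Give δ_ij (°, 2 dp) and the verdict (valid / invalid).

δ = 7.84°, valid

α = atan 0.35 = 19.29°;  2α = 38.58°
edge 4: e_4 = (+0.64, -1.72);  n_4 = (-0.9372, -0.3487)
edge 7: e_7 = (-0.37, +1.66);  n_7 = (+0.9760, +0.2176)
∠(n_4, n_7) = 172.16°
δ = |180° − 172.16°| = 7.84°
7.84° ≤ 2α = 38.58°  →  valid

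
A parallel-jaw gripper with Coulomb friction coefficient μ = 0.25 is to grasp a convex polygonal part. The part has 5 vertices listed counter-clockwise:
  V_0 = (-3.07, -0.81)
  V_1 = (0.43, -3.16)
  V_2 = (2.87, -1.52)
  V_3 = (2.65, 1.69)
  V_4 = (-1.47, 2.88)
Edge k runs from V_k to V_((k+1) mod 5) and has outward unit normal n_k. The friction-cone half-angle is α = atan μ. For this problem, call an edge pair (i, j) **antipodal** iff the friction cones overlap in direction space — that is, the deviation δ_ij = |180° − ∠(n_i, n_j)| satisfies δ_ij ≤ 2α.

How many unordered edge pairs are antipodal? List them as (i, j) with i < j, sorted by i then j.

count = 2; pairs: (0,3), (2,4)

α = atan 0.25 = 14.04°;  2α = 28.07°
n_0 = (-0.5574, -0.8302)
n_1 = (+0.5578, -0.8300)
n_2 = (+0.9977, +0.0684)
n_3 = (+0.2775, +0.9607)
n_4 = (-0.9175, +0.3978)
  (0,1): δ = 112.22°  ·
  (0,2): δ = 52.20°  ·
  (0,3): δ = 17.77°  ✓
  (0,4): δ = 100.44°  ·
  (1,2): δ = 119.99°  ·
  (1,3): δ = 50.02°  ·
  (1,4): δ = 32.65°  ·
  (2,3): δ = 110.03°  ·
  (2,4): δ = 27.36°  ✓
  (3,4): δ = 97.33°  ·
antipodal pairs: 2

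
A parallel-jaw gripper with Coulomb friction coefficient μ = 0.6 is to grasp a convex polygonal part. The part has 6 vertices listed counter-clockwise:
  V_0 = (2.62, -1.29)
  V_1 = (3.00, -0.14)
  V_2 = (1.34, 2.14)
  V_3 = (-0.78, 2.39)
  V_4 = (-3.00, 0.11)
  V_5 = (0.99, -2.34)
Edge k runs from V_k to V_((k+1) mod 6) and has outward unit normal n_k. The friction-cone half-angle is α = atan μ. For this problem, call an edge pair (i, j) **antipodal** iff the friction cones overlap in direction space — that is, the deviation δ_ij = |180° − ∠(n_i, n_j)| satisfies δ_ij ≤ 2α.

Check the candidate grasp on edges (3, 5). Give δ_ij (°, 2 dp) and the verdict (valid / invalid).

δ = 12.98°, valid

α = atan 0.6 = 30.96°;  2α = 61.93°
edge 3: e_3 = (-2.22, -2.28);  n_3 = (-0.7165, +0.6976)
edge 5: e_5 = (+1.63, +1.05);  n_5 = (+0.5415, -0.8407)
∠(n_3, n_5) = 167.02°
δ = |180° − 167.02°| = 12.98°
12.98° ≤ 2α = 61.93°  →  valid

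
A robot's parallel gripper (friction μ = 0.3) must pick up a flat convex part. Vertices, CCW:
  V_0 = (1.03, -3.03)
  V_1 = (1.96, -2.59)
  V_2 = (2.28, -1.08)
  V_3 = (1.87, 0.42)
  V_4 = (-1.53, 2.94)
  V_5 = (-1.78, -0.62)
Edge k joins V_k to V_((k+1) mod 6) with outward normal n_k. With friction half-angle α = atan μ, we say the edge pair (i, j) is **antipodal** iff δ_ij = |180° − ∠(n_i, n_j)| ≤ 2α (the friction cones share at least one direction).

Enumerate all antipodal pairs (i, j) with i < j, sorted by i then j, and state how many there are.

count = 3; pairs: (1,4), (2,4), (3,5)

α = atan 0.3 = 16.70°;  2α = 33.40°
n_0 = (+0.4277, -0.9039)
n_1 = (+0.9783, -0.2073)
n_2 = (+0.9646, +0.2637)
n_3 = (+0.5955, +0.8034)
n_4 = (-0.9975, +0.0701)
n_5 = (-0.6510, -0.7591)
  (0,1): δ = 127.28°  ·
  (0,2): δ = 100.03°  ·
  (0,3): δ = 61.86°  ·
  (0,4): δ = 60.66°  ·
  (0,5): δ = 114.06°  ·
  (1,2): δ = 152.75°  ·
  (1,3): δ = 114.58°  ·
  (1,4): δ = 7.95°  ✓
  (1,5): δ = 61.35°  ·
  (2,3): δ = 141.83°  ·
  (2,4): δ = 19.30°  ✓
  (2,5): δ = 34.09°  ·
  (3,4): δ = 57.47°  ·
  (3,5): δ = 4.07°  ✓
  (4,5): δ = 126.60°  ·
antipodal pairs: 3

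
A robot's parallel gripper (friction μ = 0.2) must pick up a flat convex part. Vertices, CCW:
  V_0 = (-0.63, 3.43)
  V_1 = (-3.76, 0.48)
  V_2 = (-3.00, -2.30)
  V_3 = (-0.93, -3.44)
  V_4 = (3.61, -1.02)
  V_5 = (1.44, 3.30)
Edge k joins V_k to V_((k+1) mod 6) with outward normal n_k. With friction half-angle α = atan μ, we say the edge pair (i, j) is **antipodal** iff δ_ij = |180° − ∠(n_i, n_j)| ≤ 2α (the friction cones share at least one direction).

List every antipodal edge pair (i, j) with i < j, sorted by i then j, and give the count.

count = 2; pairs: (0,3), (1,4)

α = atan 0.2 = 11.31°;  2α = 22.62°
n_0 = (-0.6859, +0.7277)
n_1 = (-0.9646, -0.2637)
n_2 = (-0.4824, -0.8759)
n_3 = (+0.4704, -0.8825)
n_4 = (+0.8936, +0.4489)
n_5 = (+0.0627, +0.9980)
  (0,1): δ = 118.01°  ·
  (0,2): δ = 72.15°  ·
  (0,3): δ = 15.24°  ✓
  (0,4): δ = 73.37°  ·
  (0,5): δ = 133.10°  ·
  (1,2): δ = 134.13°  ·
  (1,3): δ = 77.23°  ·
  (1,4): δ = 11.38°  ✓
  (1,5): δ = 71.12°  ·
  (2,3): δ = 123.10°  ·
  (2,4): δ = 34.49°  ·
  (2,5): δ = 25.25°  ·
  (3,4): δ = 91.39°  ·
  (3,5): δ = 31.65°  ·
  (4,5): δ = 120.26°  ·
antipodal pairs: 2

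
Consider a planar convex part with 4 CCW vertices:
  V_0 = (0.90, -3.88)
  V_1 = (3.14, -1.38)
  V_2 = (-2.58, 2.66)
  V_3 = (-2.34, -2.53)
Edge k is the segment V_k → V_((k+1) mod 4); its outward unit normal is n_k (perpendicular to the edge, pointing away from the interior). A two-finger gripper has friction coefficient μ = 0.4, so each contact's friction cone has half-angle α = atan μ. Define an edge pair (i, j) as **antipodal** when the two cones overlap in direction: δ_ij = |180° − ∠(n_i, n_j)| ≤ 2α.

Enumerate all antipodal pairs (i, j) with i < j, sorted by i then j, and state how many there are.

α = atan 0.4 = 21.80°;  2α = 43.60°
n_0 = (+0.7448, -0.6673)
n_1 = (+0.5769, +0.8168)
n_2 = (-0.9989, -0.0462)
n_3 = (-0.3846, -0.9231)
  (0,1): δ = 83.37°  ·
  (0,2): δ = 44.51°  ·
  (0,3): δ = 109.24°  ·
  (1,2): δ = 52.12°  ·
  (1,3): δ = 12.61°  ✓
  (2,3): δ = 115.27°  ·
antipodal pairs: 1

count = 1; pairs: (1,3)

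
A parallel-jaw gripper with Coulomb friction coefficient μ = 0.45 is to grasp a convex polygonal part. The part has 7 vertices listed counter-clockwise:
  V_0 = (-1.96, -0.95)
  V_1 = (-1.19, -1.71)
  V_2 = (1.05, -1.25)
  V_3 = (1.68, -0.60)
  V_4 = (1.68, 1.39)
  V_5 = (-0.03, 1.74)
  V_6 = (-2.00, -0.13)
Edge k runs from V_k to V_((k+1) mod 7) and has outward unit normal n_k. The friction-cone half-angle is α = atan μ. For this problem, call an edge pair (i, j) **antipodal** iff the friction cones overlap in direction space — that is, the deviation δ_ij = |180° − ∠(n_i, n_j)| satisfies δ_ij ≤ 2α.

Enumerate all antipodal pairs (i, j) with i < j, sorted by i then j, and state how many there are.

count = 8; pairs: (0,3), (0,4), (1,4), (1,5), (2,5), (2,6), (3,5), (3,6)

α = atan 0.45 = 24.23°;  2α = 48.46°
n_0 = (-0.7025, -0.7117)
n_1 = (+0.2012, -0.9796)
n_2 = (+0.7181, -0.6960)
n_3 = (+1.0000, -0.0000)
n_4 = (+0.2005, +0.9797)
n_5 = (-0.6885, +0.7253)
n_6 = (-0.9988, -0.0487)
  (0,1): δ = 123.77°  ·
  (0,2): δ = 89.48°  ·
  (0,3): δ = 45.37°  ✓
  (0,4): δ = 33.06°  ✓
  (0,5): δ = 88.13°  ·
  (0,6): δ = 137.42°  ·
  (1,2): δ = 145.71°  ·
  (1,3): δ = 101.60°  ·
  (1,4): δ = 23.17°  ✓
  (1,5): δ = 31.90°  ✓
  (1,6): δ = 81.19°  ·
  (2,3): δ = 135.90°  ·
  (2,4): δ = 57.46°  ·
  (2,5): δ = 2.39°  ✓
  (2,6): δ = 46.90°  ✓
  (3,4): δ = 101.57°  ·
  (3,5): δ = 46.49°  ✓
  (3,6): δ = 2.79°  ✓
  (4,5): δ = 124.92°  ·
  (4,6): δ = 75.64°  ·
  (5,6): δ = 130.72°  ·
antipodal pairs: 8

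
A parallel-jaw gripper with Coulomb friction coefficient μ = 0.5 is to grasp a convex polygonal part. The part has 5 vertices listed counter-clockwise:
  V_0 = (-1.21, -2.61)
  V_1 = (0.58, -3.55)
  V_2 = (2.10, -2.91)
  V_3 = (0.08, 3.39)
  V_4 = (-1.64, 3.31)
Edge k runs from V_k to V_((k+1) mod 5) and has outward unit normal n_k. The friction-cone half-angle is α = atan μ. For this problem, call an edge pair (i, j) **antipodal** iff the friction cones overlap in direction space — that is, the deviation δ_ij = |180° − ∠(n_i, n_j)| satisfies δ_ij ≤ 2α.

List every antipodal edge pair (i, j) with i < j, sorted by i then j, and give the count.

α = atan 0.5 = 26.57°;  2α = 53.13°
n_0 = (-0.4649, -0.8853)
n_1 = (+0.3881, -0.9216)
n_2 = (+0.9522, +0.3053)
n_3 = (-0.0465, +0.9989)
n_4 = (-0.9974, -0.0724)
  (0,1): δ = 129.46°  ·
  (0,2): δ = 44.52°  ✓
  (0,3): δ = 30.37°  ✓
  (0,4): δ = 121.86°  ·
  (1,2): δ = 95.06°  ·
  (1,3): δ = 20.17°  ✓
  (1,4): δ = 71.32°  ·
  (2,3): δ = 105.11°  ·
  (2,4): δ = 13.62°  ✓
  (3,4): δ = 88.51°  ·
antipodal pairs: 4

count = 4; pairs: (0,2), (0,3), (1,3), (2,4)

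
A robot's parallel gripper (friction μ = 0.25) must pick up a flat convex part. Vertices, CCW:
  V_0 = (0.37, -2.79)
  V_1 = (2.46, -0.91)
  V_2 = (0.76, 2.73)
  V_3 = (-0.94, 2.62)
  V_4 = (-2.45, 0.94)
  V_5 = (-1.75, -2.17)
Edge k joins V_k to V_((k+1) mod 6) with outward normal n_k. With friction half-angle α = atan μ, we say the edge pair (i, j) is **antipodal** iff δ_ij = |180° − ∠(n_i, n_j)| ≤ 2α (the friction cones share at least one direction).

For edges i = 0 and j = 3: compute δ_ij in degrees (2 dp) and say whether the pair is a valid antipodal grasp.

α = atan 0.25 = 14.04°;  2α = 28.07°
edge 0: e_0 = (+2.09, +1.88);  n_0 = (+0.6688, -0.7435)
edge 3: e_3 = (-1.51, -1.68);  n_3 = (-0.7437, +0.6685)
∠(n_0, n_3) = 173.92°
δ = |180° − 173.92°| = 6.08°
6.08° ≤ 2α = 28.07°  →  valid

δ = 6.08°, valid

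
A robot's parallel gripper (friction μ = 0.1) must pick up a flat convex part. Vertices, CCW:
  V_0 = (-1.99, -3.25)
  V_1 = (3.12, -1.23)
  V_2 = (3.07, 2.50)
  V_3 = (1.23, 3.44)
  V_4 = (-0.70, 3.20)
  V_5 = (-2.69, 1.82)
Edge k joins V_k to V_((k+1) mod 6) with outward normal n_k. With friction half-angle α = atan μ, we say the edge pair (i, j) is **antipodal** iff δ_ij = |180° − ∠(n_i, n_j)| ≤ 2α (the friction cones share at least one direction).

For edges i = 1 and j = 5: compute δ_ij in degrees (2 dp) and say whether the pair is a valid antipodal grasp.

δ = 7.09°, valid

α = atan 0.1 = 5.71°;  2α = 11.42°
edge 1: e_1 = (-0.05, +3.73);  n_1 = (+0.9999, +0.0134)
edge 5: e_5 = (+0.70, -5.07);  n_5 = (-0.9906, -0.1368)
∠(n_1, n_5) = 172.91°
δ = |180° − 172.91°| = 7.09°
7.09° ≤ 2α = 11.42°  →  valid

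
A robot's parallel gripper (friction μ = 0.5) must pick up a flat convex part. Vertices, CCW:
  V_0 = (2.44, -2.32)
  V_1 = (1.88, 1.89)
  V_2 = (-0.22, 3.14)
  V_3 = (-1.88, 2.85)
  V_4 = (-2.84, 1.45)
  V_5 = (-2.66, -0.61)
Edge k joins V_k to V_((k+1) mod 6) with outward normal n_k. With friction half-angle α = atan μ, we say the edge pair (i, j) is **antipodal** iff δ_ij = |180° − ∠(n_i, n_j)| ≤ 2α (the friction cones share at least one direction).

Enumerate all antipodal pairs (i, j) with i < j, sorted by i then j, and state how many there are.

α = atan 0.5 = 26.57°;  2α = 53.13°
n_0 = (+0.9913, +0.1319)
n_1 = (+0.5115, +0.8593)
n_2 = (-0.1721, +0.9851)
n_3 = (-0.8247, +0.5655)
n_4 = (-0.9962, -0.0870)
n_5 = (-0.3179, -0.9481)
  (0,1): δ = 128.34°  ·
  (0,2): δ = 87.67°  ·
  (0,3): δ = 42.02°  ✓
  (0,4): δ = 2.58°  ✓
  (0,5): δ = 63.89°  ·
  (1,2): δ = 139.33°  ·
  (1,3): δ = 93.68°  ·
  (1,4): δ = 54.24°  ·
  (1,5): δ = 12.23°  ✓
  (2,3): δ = 134.35°  ·
  (2,4): δ = 94.92°  ·
  (2,5): δ = 28.45°  ✓
  (3,4): δ = 140.57°  ·
  (3,5): δ = 74.10°  ·
  (4,5): δ = 113.53°  ·
antipodal pairs: 4

count = 4; pairs: (0,3), (0,4), (1,5), (2,5)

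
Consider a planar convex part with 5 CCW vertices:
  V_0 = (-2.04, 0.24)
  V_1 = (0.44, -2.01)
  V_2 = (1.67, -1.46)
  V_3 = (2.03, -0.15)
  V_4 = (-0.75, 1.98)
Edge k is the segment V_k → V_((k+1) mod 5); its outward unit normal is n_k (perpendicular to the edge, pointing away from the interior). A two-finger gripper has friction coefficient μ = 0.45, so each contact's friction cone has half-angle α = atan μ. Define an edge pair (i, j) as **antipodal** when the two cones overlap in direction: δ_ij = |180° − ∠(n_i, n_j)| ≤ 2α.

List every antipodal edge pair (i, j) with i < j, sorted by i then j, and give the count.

count = 3; pairs: (0,3), (1,4), (2,4)

α = atan 0.45 = 24.23°;  2α = 48.46°
n_0 = (-0.6719, -0.7406)
n_1 = (+0.4082, -0.9129)
n_2 = (+0.9643, -0.2650)
n_3 = (+0.6082, +0.7938)
n_4 = (-0.8033, +0.5956)
  (0,1): δ = 113.69°  ·
  (0,2): δ = 63.15°  ·
  (0,3): δ = 4.76°  ✓
  (0,4): δ = 95.66°  ·
  (1,2): δ = 129.46°  ·
  (1,3): δ = 61.55°  ·
  (1,4): δ = 29.36°  ✓
  (2,3): δ = 112.09°  ·
  (2,4): δ = 21.19°  ✓
  (3,4): δ = 89.09°  ·
antipodal pairs: 3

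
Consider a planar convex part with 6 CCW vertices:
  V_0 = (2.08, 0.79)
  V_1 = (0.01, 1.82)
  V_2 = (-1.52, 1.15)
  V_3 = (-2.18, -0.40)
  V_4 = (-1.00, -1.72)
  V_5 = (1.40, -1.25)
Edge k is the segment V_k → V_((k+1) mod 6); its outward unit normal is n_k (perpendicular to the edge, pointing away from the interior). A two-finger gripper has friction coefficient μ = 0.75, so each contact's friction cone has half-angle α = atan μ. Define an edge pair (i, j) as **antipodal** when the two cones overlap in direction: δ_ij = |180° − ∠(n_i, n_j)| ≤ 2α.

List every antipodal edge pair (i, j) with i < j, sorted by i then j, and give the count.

count = 8; pairs: (0,3), (0,4), (1,3), (1,4), (1,5), (2,4), (2,5), (3,5)

α = atan 0.75 = 36.87°;  2α = 73.74°
n_0 = (+0.4455, +0.8953)
n_1 = (-0.4011, +0.9160)
n_2 = (-0.9201, +0.3918)
n_3 = (-0.7455, -0.6665)
n_4 = (+0.1922, -0.9814)
n_5 = (+0.9487, -0.3162)
  (0,1): δ = 129.90°  ·
  (0,2): δ = 86.61°  ·
  (0,3): δ = 21.75°  ✓
  (0,4): δ = 37.53°  ✓
  (0,5): δ = 98.02°  ·
  (1,2): δ = 136.71°  ·
  (1,3): δ = 71.85°  ✓
  (1,4): δ = 12.57°  ✓
  (1,5): δ = 47.92°  ✓
  (2,3): δ = 115.14°  ·
  (2,4): δ = 55.86°  ✓
  (2,5): δ = 4.63°  ✓
  (3,4): δ = 120.71°  ·
  (3,5): δ = 60.23°  ✓
  (4,5): δ = 119.52°  ·
antipodal pairs: 8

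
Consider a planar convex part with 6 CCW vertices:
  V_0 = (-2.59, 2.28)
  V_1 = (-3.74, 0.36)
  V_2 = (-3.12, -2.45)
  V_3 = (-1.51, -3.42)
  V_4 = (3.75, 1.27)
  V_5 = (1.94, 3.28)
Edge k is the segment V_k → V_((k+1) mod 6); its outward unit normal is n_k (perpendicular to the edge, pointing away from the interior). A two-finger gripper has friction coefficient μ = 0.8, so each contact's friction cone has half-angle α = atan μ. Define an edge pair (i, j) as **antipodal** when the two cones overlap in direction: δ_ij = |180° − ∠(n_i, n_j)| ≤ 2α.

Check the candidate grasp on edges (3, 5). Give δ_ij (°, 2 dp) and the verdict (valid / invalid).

α = atan 0.8 = 38.66°;  2α = 77.32°
edge 3: e_3 = (+5.26, +4.69);  n_3 = (+0.6655, -0.7464)
edge 5: e_5 = (-4.53, -1.00);  n_5 = (-0.2156, +0.9765)
∠(n_3, n_5) = 150.73°
δ = |180° − 150.73°| = 29.27°
29.27° ≤ 2α = 77.32°  →  valid

δ = 29.27°, valid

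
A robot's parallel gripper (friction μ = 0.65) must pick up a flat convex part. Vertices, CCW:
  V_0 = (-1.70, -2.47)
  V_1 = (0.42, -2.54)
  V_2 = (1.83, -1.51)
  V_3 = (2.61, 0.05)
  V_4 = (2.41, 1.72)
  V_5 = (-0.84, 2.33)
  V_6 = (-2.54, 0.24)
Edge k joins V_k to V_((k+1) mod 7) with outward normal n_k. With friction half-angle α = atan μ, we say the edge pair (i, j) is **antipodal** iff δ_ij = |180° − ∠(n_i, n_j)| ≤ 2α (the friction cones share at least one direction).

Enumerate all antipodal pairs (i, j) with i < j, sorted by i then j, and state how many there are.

count = 9; pairs: (0,4), (0,5), (1,4), (1,5), (2,5), (2,6), (3,5), (3,6), (4,6)

α = atan 0.65 = 33.02°;  2α = 66.05°
n_0 = (-0.0330, -0.9995)
n_1 = (+0.5899, -0.8075)
n_2 = (+0.8944, -0.4472)
n_3 = (+0.9929, +0.1189)
n_4 = (+0.1845, +0.9828)
n_5 = (-0.7758, +0.6310)
n_6 = (-0.9552, -0.2961)
  (0,1): δ = 141.96°  ·
  (0,2): δ = 114.67°  ·
  (0,3): δ = 81.28°  ·
  (0,4): δ = 8.74°  ✓
  (0,5): δ = 52.77°  ✓
  (0,6): δ = 109.11°  ·
  (1,2): δ = 152.71°  ·
  (1,3): δ = 119.32°  ·
  (1,4): δ = 46.78°  ✓
  (1,5): δ = 14.73°  ✓
  (1,6): δ = 71.07°  ·
  (2,3): δ = 146.61°  ·
  (2,4): δ = 74.07°  ·
  (2,5): δ = 12.56°  ✓
  (2,6): δ = 43.79°  ✓
  (3,4): δ = 107.46°  ·
  (3,5): δ = 45.95°  ✓
  (3,6): δ = 10.39°  ✓
  (4,5): δ = 118.49°  ·
  (4,6): δ = 62.15°  ✓
  (5,6): δ = 123.65°  ·
antipodal pairs: 9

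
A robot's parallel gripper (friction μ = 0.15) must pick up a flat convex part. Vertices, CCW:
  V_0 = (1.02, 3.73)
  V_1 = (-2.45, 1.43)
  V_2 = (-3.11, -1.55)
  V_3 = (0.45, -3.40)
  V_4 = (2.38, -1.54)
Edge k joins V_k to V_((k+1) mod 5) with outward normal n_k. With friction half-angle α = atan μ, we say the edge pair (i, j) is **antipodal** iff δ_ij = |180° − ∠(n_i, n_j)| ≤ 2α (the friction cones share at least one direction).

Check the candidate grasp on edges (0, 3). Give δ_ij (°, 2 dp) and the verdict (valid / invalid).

α = atan 0.15 = 8.53°;  2α = 17.06°
edge 0: e_0 = (-3.47, -2.30);  n_0 = (-0.5525, +0.8335)
edge 3: e_3 = (+1.93, +1.86);  n_3 = (+0.6939, -0.7200)
∠(n_0, n_3) = 169.60°
δ = |180° − 169.60°| = 10.40°
10.40° ≤ 2α = 17.06°  →  valid

δ = 10.40°, valid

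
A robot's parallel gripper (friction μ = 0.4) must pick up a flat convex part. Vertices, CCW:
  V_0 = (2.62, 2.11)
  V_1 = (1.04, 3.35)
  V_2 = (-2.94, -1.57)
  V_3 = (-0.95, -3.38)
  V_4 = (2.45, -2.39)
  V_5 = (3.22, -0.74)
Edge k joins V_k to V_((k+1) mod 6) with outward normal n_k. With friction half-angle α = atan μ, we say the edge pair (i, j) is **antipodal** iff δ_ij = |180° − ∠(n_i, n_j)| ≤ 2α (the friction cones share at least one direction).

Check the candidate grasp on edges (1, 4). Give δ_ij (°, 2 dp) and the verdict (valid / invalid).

δ = 13.95°, valid

α = atan 0.4 = 21.80°;  2α = 43.60°
edge 1: e_1 = (-3.98, -4.92);  n_1 = (-0.7775, +0.6289)
edge 4: e_4 = (+0.77, +1.65);  n_4 = (+0.9062, -0.4229)
∠(n_1, n_4) = 166.05°
δ = |180° − 166.05°| = 13.95°
13.95° ≤ 2α = 43.60°  →  valid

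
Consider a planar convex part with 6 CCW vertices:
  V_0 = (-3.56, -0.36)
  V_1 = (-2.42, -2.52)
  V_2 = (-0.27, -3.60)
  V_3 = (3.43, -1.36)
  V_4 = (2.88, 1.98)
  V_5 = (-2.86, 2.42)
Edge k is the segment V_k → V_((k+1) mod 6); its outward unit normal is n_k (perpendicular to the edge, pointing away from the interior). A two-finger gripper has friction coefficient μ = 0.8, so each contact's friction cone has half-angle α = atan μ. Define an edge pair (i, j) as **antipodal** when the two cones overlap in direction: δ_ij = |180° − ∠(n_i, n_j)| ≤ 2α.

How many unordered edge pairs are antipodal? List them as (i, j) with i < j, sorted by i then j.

count = 7; pairs: (0,3), (0,4), (1,3), (1,4), (2,4), (2,5), (3,5)

α = atan 0.8 = 38.66°;  2α = 77.32°
n_0 = (-0.8844, -0.4668)
n_1 = (-0.4489, -0.8936)
n_2 = (+0.5179, -0.8554)
n_3 = (+0.9867, +0.1625)
n_4 = (+0.0764, +0.9971)
n_5 = (-0.9697, +0.2442)
  (0,1): δ = 144.50°  ·
  (0,2): δ = 86.63°  ·
  (0,3): δ = 18.47°  ✓
  (0,4): δ = 57.79°  ✓
  (0,5): δ = 138.04°  ·
  (1,2): δ = 122.14°  ·
  (1,3): δ = 53.98°  ✓
  (1,4): δ = 22.29°  ✓
  (1,5): δ = 102.54°  ·
  (2,3): δ = 111.84°  ·
  (2,4): δ = 35.57°  ✓
  (2,5): δ = 44.68°  ✓
  (3,4): δ = 103.73°  ·
  (3,5): δ = 23.48°  ✓
  (4,5): δ = 99.75°  ·
antipodal pairs: 7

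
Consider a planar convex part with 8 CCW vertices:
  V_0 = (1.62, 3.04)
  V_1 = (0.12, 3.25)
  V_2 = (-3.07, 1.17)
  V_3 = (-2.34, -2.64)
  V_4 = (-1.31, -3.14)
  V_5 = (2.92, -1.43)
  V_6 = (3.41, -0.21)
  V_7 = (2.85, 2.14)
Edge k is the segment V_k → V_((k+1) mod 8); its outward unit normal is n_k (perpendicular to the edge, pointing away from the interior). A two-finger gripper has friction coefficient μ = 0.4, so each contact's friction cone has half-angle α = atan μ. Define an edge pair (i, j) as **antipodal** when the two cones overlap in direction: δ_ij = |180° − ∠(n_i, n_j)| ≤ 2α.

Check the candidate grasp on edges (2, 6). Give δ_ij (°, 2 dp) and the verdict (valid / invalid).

α = atan 0.4 = 21.80°;  2α = 43.60°
edge 2: e_2 = (+0.73, -3.81);  n_2 = (-0.9821, -0.1882)
edge 6: e_6 = (-0.56, +2.35);  n_6 = (+0.9728, +0.2318)
∠(n_2, n_6) = 177.44°
δ = |180° − 177.44°| = 2.56°
2.56° ≤ 2α = 43.60°  →  valid

δ = 2.56°, valid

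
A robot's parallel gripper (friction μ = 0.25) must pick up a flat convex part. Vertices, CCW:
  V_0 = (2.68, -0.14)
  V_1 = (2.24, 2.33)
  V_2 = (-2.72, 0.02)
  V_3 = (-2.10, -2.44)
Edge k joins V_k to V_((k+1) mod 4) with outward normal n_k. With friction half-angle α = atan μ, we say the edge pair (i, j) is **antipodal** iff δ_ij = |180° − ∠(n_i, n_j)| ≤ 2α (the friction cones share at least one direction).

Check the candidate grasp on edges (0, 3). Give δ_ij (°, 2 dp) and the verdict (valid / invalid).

δ = 105.59°, invalid

α = atan 0.25 = 14.04°;  2α = 28.07°
edge 0: e_0 = (-0.44, +2.47);  n_0 = (+0.9845, +0.1754)
edge 3: e_3 = (+4.78, +2.30);  n_3 = (+0.4336, -0.9011)
∠(n_0, n_3) = 74.41°
δ = |180° − 74.41°| = 105.59°
105.59° > 2α = 28.07°  →  invalid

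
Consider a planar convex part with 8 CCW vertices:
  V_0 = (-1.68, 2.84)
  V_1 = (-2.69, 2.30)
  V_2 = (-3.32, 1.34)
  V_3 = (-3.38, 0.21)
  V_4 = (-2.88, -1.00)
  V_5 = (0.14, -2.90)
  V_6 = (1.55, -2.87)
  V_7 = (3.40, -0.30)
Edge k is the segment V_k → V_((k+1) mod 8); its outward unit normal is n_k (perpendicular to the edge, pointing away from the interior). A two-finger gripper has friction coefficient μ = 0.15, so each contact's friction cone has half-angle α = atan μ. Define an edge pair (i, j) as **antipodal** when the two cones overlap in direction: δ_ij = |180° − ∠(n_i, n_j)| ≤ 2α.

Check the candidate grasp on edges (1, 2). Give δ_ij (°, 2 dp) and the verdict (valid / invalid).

α = atan 0.15 = 8.53°;  2α = 17.06°
edge 1: e_1 = (-0.63, -0.96);  n_1 = (-0.8360, +0.5487)
edge 2: e_2 = (-0.06, -1.13);  n_2 = (-0.9986, +0.0530)
∠(n_1, n_2) = 30.24°
δ = |180° − 30.24°| = 149.76°
149.76° > 2α = 17.06°  →  invalid

δ = 149.76°, invalid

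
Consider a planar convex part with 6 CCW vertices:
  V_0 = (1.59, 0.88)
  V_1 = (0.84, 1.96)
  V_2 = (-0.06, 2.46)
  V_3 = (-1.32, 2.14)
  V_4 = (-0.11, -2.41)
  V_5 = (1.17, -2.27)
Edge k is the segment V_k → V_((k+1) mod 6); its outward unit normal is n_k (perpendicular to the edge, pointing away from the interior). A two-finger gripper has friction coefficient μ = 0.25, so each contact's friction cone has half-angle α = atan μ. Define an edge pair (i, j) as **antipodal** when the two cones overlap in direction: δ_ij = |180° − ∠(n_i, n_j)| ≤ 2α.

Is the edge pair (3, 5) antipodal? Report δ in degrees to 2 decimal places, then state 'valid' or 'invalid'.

α = atan 0.25 = 14.04°;  2α = 28.07°
edge 3: e_3 = (+1.21, -4.55);  n_3 = (-0.9664, -0.2570)
edge 5: e_5 = (+0.42, +3.15);  n_5 = (+0.9912, -0.1322)
∠(n_3, n_5) = 157.51°
δ = |180° − 157.51°| = 22.49°
22.49° ≤ 2α = 28.07°  →  valid

δ = 22.49°, valid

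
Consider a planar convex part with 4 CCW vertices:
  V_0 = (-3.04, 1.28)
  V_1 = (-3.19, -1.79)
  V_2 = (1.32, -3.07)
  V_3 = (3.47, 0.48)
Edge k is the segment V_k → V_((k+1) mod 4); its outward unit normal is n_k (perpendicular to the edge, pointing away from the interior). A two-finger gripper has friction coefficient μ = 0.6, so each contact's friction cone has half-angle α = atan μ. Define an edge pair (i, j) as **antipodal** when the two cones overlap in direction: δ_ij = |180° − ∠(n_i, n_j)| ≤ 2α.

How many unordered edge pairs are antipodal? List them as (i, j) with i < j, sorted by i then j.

count = 2; pairs: (0,2), (1,3)

α = atan 0.6 = 30.96°;  2α = 61.93°
n_0 = (-0.9988, +0.0488)
n_1 = (-0.2730, -0.9620)
n_2 = (+0.8554, -0.5180)
n_3 = (+0.1220, +0.9925)
  (0,1): δ = 103.05°  ·
  (0,2): δ = 28.40°  ✓
  (0,3): δ = 85.79°  ·
  (1,2): δ = 105.36°  ·
  (1,3): δ = 8.84°  ✓
  (2,3): δ = 65.81°  ·
antipodal pairs: 2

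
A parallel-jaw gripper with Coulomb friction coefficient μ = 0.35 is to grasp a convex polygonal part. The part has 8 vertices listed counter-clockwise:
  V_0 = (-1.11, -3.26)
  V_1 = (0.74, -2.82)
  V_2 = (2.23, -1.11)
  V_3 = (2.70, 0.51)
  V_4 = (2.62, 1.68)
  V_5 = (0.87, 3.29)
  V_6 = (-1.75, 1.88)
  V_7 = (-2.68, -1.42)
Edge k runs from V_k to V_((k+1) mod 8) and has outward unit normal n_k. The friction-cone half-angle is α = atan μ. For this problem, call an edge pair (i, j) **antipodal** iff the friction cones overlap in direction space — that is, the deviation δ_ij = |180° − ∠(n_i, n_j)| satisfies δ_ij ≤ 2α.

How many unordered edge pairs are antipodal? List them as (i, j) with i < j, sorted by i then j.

count = 7; pairs: (0,5), (1,5), (1,6), (2,6), (3,6), (3,7), (4,7)

α = atan 0.35 = 19.29°;  2α = 38.58°
n_0 = (+0.2314, -0.9729)
n_1 = (+0.7539, -0.6569)
n_2 = (+0.9604, -0.2786)
n_3 = (+0.9977, +0.0682)
n_4 = (+0.6771, +0.7359)
n_5 = (-0.4739, +0.8806)
n_6 = (-0.9625, +0.2713)
n_7 = (-0.7607, -0.6491)
  (0,1): δ = 144.45°  ·
  (0,2): δ = 119.56°  ·
  (0,3): δ = 99.47°  ·
  (0,4): δ = 55.99°  ·
  (0,5): δ = 14.91°  ✓
  (0,6): δ = 60.88°  ·
  (0,7): δ = 117.09°  ·
  (1,2): δ = 155.11°  ·
  (1,3): δ = 135.02°  ·
  (1,4): δ = 91.55°  ·
  (1,5): δ = 20.65°  ✓
  (1,6): δ = 25.33°  ✓
  (1,7): δ = 81.54°  ·
  (2,3): δ = 159.91°  ·
  (2,4): δ = 116.44°  ·
  (2,5): δ = 45.53°  ·
  (2,6): δ = 0.44°  ✓
  (2,7): δ = 56.65°  ·
  (3,4): δ = 136.53°  ·
  (3,5): δ = 65.62°  ·
  (3,6): δ = 19.65°  ✓
  (3,7): δ = 36.56°  ✓
  (4,5): δ = 109.10°  ·
  (4,6): δ = 63.12°  ·
  (4,7): δ = 6.91°  ✓
  (5,6): δ = 134.03°  ·
  (5,7): δ = 77.81°  ·
  (6,7): δ = 123.79°  ·
antipodal pairs: 7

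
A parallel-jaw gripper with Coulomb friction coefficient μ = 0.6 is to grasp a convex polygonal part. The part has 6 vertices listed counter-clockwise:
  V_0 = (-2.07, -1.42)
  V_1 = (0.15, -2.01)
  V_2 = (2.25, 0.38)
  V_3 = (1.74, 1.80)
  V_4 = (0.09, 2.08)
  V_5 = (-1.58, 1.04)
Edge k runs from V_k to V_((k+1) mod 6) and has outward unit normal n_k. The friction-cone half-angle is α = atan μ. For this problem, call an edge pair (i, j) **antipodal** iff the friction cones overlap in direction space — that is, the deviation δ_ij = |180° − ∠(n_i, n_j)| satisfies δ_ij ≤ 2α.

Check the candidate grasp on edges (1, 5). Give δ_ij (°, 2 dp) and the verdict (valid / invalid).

α = atan 0.6 = 30.96°;  2α = 61.93°
edge 1: e_1 = (+2.10, +2.39);  n_1 = (+0.7512, -0.6601)
edge 5: e_5 = (-0.49, -2.46);  n_5 = (-0.9807, +0.1953)
∠(n_1, n_5) = 149.96°
δ = |180° − 149.96°| = 30.04°
30.04° ≤ 2α = 61.93°  →  valid

δ = 30.04°, valid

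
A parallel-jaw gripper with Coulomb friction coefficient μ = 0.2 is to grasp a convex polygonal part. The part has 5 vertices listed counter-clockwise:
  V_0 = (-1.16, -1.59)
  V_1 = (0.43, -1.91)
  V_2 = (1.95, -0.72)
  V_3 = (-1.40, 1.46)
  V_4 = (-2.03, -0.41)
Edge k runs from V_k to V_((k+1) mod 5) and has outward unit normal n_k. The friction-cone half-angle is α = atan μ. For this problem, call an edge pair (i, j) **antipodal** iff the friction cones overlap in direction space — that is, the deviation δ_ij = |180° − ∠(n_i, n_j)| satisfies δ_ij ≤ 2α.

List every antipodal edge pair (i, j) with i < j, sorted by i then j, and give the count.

α = atan 0.2 = 11.31°;  2α = 22.62°
n_0 = (-0.1973, -0.9803)
n_1 = (+0.6164, -0.7874)
n_2 = (+0.5454, +0.8382)
n_3 = (-0.9477, +0.3193)
n_4 = (-0.8049, -0.5934)
  (0,1): δ = 130.56°  ·
  (0,2): δ = 21.67°  ✓
  (0,3): δ = 82.76°  ·
  (0,4): δ = 137.78°  ·
  (1,2): δ = 71.11°  ·
  (1,3): δ = 33.32°  ·
  (1,4): δ = 88.34°  ·
  (2,3): δ = 75.56°  ·
  (2,4): δ = 20.55°  ✓
  (3,4): δ = 124.98°  ·
antipodal pairs: 2

count = 2; pairs: (0,2), (2,4)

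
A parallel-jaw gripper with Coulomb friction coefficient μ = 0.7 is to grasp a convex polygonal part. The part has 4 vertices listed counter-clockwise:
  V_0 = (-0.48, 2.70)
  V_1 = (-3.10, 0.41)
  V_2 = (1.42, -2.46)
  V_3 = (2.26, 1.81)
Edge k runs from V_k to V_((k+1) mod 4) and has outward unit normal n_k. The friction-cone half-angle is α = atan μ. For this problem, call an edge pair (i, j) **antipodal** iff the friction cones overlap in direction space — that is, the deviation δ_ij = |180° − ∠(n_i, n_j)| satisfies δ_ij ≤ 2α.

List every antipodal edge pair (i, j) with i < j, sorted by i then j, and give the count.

count = 3; pairs: (0,2), (1,2), (1,3)

α = atan 0.7 = 34.99°;  2α = 69.98°
n_0 = (-0.6581, +0.7529)
n_1 = (-0.5360, -0.8442)
n_2 = (+0.9812, -0.1930)
n_3 = (+0.3089, +0.9511)
  (0,1): δ = 73.57°  ·
  (0,2): δ = 37.72°  ✓
  (0,3): δ = 120.85°  ·
  (1,2): δ = 68.72°  ✓
  (1,3): δ = 14.42°  ✓
  (2,3): δ = 96.87°  ·
antipodal pairs: 3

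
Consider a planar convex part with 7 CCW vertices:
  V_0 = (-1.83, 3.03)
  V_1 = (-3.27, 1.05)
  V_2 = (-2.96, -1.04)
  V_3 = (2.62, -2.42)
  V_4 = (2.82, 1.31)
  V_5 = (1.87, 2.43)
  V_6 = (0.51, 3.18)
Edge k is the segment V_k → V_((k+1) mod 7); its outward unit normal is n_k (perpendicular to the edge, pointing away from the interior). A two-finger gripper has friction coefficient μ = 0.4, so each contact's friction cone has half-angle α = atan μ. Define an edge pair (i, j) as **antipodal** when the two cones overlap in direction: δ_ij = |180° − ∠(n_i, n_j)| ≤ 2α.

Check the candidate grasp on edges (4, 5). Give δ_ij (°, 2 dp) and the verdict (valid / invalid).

α = atan 0.4 = 21.80°;  2α = 43.60°
edge 4: e_4 = (-0.95, +1.12);  n_4 = (+0.7626, +0.6469)
edge 5: e_5 = (-1.36, +0.75);  n_5 = (+0.4829, +0.8757)
∠(n_4, n_5) = 20.82°
δ = |180° − 20.82°| = 159.18°
159.18° > 2α = 43.60°  →  invalid

δ = 159.18°, invalid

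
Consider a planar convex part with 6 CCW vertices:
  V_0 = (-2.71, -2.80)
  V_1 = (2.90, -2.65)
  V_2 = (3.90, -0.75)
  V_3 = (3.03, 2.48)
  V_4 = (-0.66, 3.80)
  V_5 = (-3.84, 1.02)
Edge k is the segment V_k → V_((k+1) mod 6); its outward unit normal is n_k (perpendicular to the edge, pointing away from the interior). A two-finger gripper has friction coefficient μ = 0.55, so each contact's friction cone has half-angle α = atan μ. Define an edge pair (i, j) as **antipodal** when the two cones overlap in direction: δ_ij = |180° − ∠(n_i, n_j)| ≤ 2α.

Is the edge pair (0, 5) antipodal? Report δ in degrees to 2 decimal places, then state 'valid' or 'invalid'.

δ = 104.95°, invalid

α = atan 0.55 = 28.81°;  2α = 57.62°
edge 0: e_0 = (+5.61, +0.15);  n_0 = (+0.0267, -0.9996)
edge 5: e_5 = (+1.13, -3.82);  n_5 = (-0.9589, -0.2837)
∠(n_0, n_5) = 75.05°
δ = |180° − 75.05°| = 104.95°
104.95° > 2α = 57.62°  →  invalid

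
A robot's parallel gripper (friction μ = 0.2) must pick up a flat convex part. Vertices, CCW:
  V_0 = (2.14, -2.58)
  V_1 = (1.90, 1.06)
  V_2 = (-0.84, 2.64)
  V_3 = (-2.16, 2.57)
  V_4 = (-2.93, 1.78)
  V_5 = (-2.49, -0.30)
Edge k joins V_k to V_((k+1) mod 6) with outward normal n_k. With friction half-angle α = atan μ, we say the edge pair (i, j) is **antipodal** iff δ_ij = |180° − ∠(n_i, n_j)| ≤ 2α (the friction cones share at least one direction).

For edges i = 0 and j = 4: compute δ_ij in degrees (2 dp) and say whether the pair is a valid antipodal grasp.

α = atan 0.2 = 11.31°;  2α = 22.62°
edge 0: e_0 = (-0.24, +3.64);  n_0 = (+0.9978, +0.0658)
edge 4: e_4 = (+0.44, -2.08);  n_4 = (-0.9783, -0.2070)
∠(n_0, n_4) = 171.83°
δ = |180° − 171.83°| = 8.17°
8.17° ≤ 2α = 22.62°  →  valid

δ = 8.17°, valid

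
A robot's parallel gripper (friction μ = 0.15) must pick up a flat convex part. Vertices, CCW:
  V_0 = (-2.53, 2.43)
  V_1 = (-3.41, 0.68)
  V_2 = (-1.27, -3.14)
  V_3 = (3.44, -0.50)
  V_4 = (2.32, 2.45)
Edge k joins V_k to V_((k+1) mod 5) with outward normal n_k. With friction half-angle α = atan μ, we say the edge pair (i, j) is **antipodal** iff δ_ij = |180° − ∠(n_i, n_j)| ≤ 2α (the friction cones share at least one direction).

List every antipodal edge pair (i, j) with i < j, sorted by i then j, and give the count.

count = 1; pairs: (1,3)

α = atan 0.15 = 8.53°;  2α = 17.06°
n_0 = (-0.8934, +0.4493)
n_1 = (-0.8724, -0.4887)
n_2 = (+0.4889, -0.8723)
n_3 = (+0.9349, +0.3549)
n_4 = (-0.0041, +1.0000)
  (0,1): δ = 124.05°  ·
  (0,2): δ = 34.03°  ·
  (0,3): δ = 47.49°  ·
  (0,4): δ = 116.93°  ·
  (1,2): δ = 89.99°  ·
  (1,3): δ = 8.47°  ✓
  (1,4): δ = 60.98°  ·
  (2,3): δ = 98.48°  ·
  (2,4): δ = 29.03°  ·
  (3,4): δ = 110.55°  ·
antipodal pairs: 1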